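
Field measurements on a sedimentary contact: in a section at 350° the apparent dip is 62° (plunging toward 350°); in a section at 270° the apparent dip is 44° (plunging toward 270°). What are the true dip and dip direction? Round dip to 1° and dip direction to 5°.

true dip 63°, dip direction 330°

Represent each trace as a vector plunging at its apparent dip toward its trend (east-north-up frame): v₁ = (-0.082, 0.462, -0.883), v₂ = (-0.719, -0.000, -0.695).
Cross product v₁ × v₂ gives the pole to the plane: n ∝ (-0.321, 0.579, 0.333).
Dip δ = arctan(|n_h|/n_z) = arctan(0.662/0.333) = 63.3°.
Dip direction = atan2(-0.321, 0.579) = 331° (azimuth of n's horizontal projection).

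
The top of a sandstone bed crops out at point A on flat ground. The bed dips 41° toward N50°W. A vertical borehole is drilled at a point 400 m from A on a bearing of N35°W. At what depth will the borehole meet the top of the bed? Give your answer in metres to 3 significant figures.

336 m

The hole lies 15° from the dip direction, so the down-dip offset is 400 × cos 15° = 386.37 m.
Depth = down-dip offset × tan(dip) = 386.37 × tan 41° = 386.37 × 0.8693
Depth = 335.87 m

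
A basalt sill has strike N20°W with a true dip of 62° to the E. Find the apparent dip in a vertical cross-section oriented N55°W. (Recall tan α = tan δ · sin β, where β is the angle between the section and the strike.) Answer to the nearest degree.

47°

The section lies 35° from the strike.
tan(apparent dip) = tan 62° · sin 35° = 1.0787
apparent dip = arctan 1.0787 = 47.17°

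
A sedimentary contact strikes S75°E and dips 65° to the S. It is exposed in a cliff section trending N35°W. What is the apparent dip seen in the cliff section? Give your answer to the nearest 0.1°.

54.0°

The section lies 40° from the strike.
tan(apparent dip) = tan 65° · sin 40° = 1.3785
apparent dip = arctan 1.3785 = 54.04°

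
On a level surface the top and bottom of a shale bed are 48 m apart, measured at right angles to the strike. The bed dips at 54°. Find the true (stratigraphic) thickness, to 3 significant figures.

True thickness t = w · sin(dip) = 48 × sin 54°
t = 48 × 0.8090 = 38.833 m

38.8 m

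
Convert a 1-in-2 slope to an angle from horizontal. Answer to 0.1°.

26.6°

tan θ = 1/2 = 0.5000
θ = arctan(0.5000) = 26.57°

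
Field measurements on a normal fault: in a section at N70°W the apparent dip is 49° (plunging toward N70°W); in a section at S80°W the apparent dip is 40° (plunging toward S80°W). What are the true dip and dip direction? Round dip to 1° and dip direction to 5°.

Represent each trace as a vector plunging at its apparent dip toward its trend (east-north-up frame): v₁ = (-0.616, 0.224, -0.755), v₂ = (-0.754, -0.133, -0.643).
The plane normal is n = v₁ × v₂ ∝ (-0.245, 0.173, 0.251).
True dip = arccos(n_z / |n|) = arccos(0.6425) = 50.0°.
Dip direction = atan2(-0.245, 0.173) = 305° (azimuth of n's horizontal projection).

true dip 50°, dip direction 305°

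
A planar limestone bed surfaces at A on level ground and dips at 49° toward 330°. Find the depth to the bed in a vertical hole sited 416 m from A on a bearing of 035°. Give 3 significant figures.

The hole lies 65° from the dip direction, so the down-dip offset is 416 × cos 65° = 175.81 m.
Depth = down-dip offset × tan(dip) = 175.81 × tan 49° = 175.81 × 1.1504
Depth = 202.25 m

202 m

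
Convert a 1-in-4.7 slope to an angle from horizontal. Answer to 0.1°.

12.0°

tan θ = 1/4.7 = 0.2128
θ = arctan(0.2128) = 12.01°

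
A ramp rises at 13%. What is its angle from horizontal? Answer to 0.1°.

7.4°

tan θ = 13/100 = 0.1300
θ = arctan(0.1300) = 7.41°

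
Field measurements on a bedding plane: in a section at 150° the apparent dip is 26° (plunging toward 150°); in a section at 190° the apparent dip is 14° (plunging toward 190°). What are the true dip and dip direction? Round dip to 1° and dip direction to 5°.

The two traces are lines in the plane: v₁ = (sin 150°·cos 26°, cos 150°·cos 26°, −sin 26°), v₂ = (sin 190°·cos 14°, cos 190°·cos 14°, −sin 14°).
Cross product v₁ × v₂ gives the pole to the plane: n ∝ (0.231, -0.183, 0.561).
True dip = arccos(n_z / |n|) = arccos(0.8855) = 27.7°.
The horizontal component of n points toward azimuth atan2(n_x, n_y) = 128°, the dip direction.

true dip 28°, dip direction 130°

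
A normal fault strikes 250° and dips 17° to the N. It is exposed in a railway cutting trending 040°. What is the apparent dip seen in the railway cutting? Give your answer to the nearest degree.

The section lies 30° from the strike.
tan(apparent dip) = tan 17° · sin 30° = 0.1529
α = arctan(0.1529) = 8.69°

9°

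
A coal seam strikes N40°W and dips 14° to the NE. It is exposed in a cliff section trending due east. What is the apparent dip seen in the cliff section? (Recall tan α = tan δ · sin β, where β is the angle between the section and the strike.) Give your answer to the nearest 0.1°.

10.8°

The strike is N40°W and the section trends due east; the acute angle between them is β = 50°.
tan α = tan 14° × sin 50° = 0.2493 × 0.7660 = 0.1910
apparent dip = arctan 0.1910 = 10.81°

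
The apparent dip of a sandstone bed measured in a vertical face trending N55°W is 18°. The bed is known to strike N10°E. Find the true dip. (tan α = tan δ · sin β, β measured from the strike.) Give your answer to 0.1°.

19.7°

β = acute angle between strike N10°E and section N55°W = 65°.
tan(true dip) = tan 18° / sin 65° = 0.3585
true dip = arctan 0.3585 = 19.72°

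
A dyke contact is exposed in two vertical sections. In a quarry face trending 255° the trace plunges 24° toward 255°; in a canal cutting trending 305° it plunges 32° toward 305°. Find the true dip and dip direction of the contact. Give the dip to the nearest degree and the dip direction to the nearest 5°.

The two traces are lines in the plane: v₁ = (sin 255°·cos 24°, cos 255°·cos 24°, −sin 24°), v₂ = (sin 305°·cos 32°, cos 305°·cos 32°, −sin 32°).
n = v₁ × v₂ = (-0.323, 0.185, 0.593) (taken with n_z > 0).
tan δ = √(n_x²+n_y²)/n_z = 0.372/0.593, so δ = 32.1°.
Dip direction = atan2(-0.323, 0.185) = 300° (azimuth of n's horizontal projection).

true dip 32°, dip direction 300°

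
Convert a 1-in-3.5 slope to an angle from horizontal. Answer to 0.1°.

15.9°

tan θ = 1/3.5 = 0.2857
θ = arctan(0.2857) = 15.95°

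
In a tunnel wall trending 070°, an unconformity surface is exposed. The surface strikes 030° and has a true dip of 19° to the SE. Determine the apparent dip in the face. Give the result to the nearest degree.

The strike is 030° and the section trends 070°; the acute angle between them is β = 40°.
tan α = tan 19° × sin 40° = 0.3443 × 0.6428 = 0.2213
α = arctan(0.2213) = 12.48°

12°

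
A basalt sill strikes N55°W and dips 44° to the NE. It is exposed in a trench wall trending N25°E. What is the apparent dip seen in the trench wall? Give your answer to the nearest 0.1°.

43.6°

The strike is N55°W and the section trends N25°E; the acute angle between them is β = 80°.
tan(apparent dip) = tan 44° · sin 80° = 0.9510
apparent dip = arctan 0.9510 = 43.56°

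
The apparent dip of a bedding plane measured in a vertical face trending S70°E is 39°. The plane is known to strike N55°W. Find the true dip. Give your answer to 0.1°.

β = acute angle between strike N55°W and section S70°E = 15°.
tan(true dip) = tan 39° / sin 15° = 3.1288
true dip = arctan 3.1288 = 72.28°

72.3°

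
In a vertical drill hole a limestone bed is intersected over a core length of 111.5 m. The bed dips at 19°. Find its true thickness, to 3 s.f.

105 m

True thickness t = h · cos(dip) = 111.5 × cos 19°
t = 111.5 × 0.9455 = 105.425 m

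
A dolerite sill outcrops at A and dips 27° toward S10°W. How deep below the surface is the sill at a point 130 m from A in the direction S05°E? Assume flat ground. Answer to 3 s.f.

64.0 m

The hole lies 15° from the dip direction, so the down-dip offset is 130 × cos 15° = 125.57 m.
Depth = down-dip offset × tan(dip) = 125.57 × tan 27° = 125.57 × 0.5095
Depth = 63.98 m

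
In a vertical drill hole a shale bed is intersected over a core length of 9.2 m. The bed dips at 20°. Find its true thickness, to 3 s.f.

True thickness t = h · cos(dip) = 9.2 × cos 20°
t = 9.2 × 0.9397 = 8.645 m

8.65 m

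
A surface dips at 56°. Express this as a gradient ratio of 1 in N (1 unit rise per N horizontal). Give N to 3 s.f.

1 : N means tan θ = 1/N, so N = 1/tan 56° = 1/1.4826

1 in 0.675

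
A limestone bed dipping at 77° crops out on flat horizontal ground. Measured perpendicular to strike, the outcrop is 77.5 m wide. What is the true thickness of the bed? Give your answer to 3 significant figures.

True thickness t = w · sin(dip) = 77.5 × sin 77°
t = 77.5 × 0.9744 = 75.514 m

75.5 m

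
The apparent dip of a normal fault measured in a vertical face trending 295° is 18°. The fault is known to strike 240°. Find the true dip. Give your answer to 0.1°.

β = acute angle between strike 240° and section 295° = 55°.
tan(true dip) = tan 18° / sin 55° = 0.3967
δ = arctan(0.3967) = 21.64°

21.6°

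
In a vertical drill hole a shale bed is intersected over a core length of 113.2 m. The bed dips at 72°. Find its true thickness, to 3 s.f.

True thickness t = h · cos(dip) = 113.2 × cos 72°
t = 113.2 × 0.3090 = 34.981 m

35.0 m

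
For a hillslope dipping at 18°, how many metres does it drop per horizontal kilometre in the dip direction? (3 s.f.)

drop per km = 1000 × tan 18° = 1000 × 0.3249

325 m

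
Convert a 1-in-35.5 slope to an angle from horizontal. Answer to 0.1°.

1.6°

tan θ = 1/35.5 = 0.0282
θ = arctan(0.0282) = 1.61°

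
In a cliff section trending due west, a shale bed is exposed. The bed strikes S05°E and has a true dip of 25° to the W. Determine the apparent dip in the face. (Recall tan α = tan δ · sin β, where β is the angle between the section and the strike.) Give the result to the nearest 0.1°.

The strike is S05°E and the section trends due west; the acute angle between them is β = 85°.
tan(apparent dip) = tan 25° · sin 85° = 0.4645
α = arctan(0.4645) = 24.92°

24.9°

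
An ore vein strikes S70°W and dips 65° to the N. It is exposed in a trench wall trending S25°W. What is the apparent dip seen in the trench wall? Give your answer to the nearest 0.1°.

56.6°

The section lies 45° from the strike.
tan(apparent dip) = tan 65° · sin 45° = 1.5164
α = arctan(1.5164) = 56.60°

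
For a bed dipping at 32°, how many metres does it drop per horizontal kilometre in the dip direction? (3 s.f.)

625 m

drop per km = 1000 × tan 32° = 1000 × 0.6249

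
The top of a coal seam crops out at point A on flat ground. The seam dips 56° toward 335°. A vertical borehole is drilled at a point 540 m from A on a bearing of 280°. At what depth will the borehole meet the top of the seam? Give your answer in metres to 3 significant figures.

The hole lies 55° from the dip direction, so the down-dip offset is 540 × cos 55° = 309.73 m.
Depth = down-dip offset × tan(dip) = 309.73 × tan 56° = 309.73 × 1.4826
Depth = 459.20 m

459 m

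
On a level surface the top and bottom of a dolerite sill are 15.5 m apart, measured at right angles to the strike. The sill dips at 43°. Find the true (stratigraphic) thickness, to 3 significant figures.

10.6 m

True thickness t = w · sin(dip) = 15.5 × sin 43°
t = 15.5 × 0.6820 = 10.571 m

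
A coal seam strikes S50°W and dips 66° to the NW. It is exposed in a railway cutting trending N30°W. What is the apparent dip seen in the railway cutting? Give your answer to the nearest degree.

66°

The strike is S50°W and the section trends N30°W; the acute angle between them is β = 80°.
tan(apparent dip) = tan 66° · sin 80° = 2.2119
apparent dip = arctan 2.2119 = 65.67°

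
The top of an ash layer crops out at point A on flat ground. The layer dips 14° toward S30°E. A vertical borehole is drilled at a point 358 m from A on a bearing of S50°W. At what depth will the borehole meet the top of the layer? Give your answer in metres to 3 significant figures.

The hole lies 80° from the dip direction, so the down-dip offset is 358 × cos 80° = 62.17 m.
Depth = down-dip offset × tan(dip) = 62.17 × tan 14° = 62.17 × 0.2493
Depth = 15.50 m

15.5 m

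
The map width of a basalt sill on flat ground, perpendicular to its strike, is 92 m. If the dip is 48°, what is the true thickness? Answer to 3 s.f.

True thickness t = w · sin(dip) = 92 × sin 48°
t = 92 × 0.7431 = 68.369 m

68.4 m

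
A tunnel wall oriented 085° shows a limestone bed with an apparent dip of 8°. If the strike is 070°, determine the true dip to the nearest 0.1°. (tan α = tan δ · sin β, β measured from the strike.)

β = acute angle between strike 070° and section 085° = 15°.
tan δ = tan α / sin β = tan 8° / sin 15° = 0.1405 / 0.2588 = 0.5430
true dip = arctan 0.5430 = 28.50°

28.5°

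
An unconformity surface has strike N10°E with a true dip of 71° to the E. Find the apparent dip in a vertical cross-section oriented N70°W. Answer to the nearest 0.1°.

70.7°

The strike is N10°E and the section trends N70°W; the acute angle between them is β = 80°.
tan α = tan 71° × sin 80° = 2.9042 × 0.9848 = 2.8601
apparent dip = arctan 2.8601 = 70.73°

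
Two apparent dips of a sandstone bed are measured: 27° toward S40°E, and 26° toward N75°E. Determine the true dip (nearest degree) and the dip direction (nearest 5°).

true dip 31°, dip direction 110°

The two traces are lines in the plane: v₁ = (sin 140°·cos 27°, cos 140°·cos 27°, −sin 27°), v₂ = (sin 75°·cos 26°, cos 75°·cos 26°, −sin 26°).
Cross product v₁ × v₂ gives the pole to the plane: n ∝ (0.405, -0.143, 0.726).
Dip δ = arctan(|n_h|/n_z) = arctan(0.429/0.726) = 30.6°.
Dip direction = azimuth of (n_x, n_y) = atan2(0.405, -0.143) = 109°.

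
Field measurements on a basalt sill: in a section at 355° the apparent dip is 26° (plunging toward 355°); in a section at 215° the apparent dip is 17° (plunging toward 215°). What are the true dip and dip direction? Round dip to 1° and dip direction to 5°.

true dip 49°, dip direction 290°

Represent each trace as a vector plunging at its apparent dip toward its trend (east-north-up frame): v₁ = (-0.078, 0.895, -0.438), v₂ = (-0.549, -0.783, -0.292).
Cross product v₁ × v₂ gives the pole to the plane: n ∝ (-0.605, 0.218, 0.552).
Dip δ = arctan(|n_h|/n_z) = arctan(0.643/0.552) = 49.3°.
Dip direction = azimuth of (n_x, n_y) = atan2(-0.605, 0.218) = 290°.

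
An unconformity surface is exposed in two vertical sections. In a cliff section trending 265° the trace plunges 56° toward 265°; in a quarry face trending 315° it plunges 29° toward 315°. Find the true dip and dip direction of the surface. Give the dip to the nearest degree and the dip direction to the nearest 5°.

true dip 58°, dip direction 245°

Each apparent-dip line lies in the plane. As unit vectors (x east, y north, z up), v₁ plunges 56°→265° and v₂ plunges 29°→315°.
Cross product v₁ × v₂ gives the pole to the plane: n ∝ (-0.536, -0.243, 0.375).
True dip = arccos(n_z / |n|) = arccos(0.5369) = 57.5°.
Dip direction = azimuth of (n_x, n_y) = atan2(-0.536, -0.243) = 246°.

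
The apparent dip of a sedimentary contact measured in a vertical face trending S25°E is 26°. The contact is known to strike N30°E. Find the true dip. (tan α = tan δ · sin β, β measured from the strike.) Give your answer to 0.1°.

30.8°

β = acute angle between strike N30°E and section S25°E = 55°.
tan δ = tan α / sin β = tan 26° / sin 55° = 0.4877 / 0.8192 = 0.5954
true dip = arctan 0.5954 = 30.77°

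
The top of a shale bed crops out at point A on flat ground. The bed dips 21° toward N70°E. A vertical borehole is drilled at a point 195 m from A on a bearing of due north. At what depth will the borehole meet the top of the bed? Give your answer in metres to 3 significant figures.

25.6 m

The hole lies 70° from the dip direction, so the down-dip offset is 195 × cos 70° = 66.69 m.
Depth = down-dip offset × tan(dip) = 66.69 × tan 21° = 66.69 × 0.3839
Depth = 25.60 m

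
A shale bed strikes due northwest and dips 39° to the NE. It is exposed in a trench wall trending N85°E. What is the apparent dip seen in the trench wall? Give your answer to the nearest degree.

32°

The strike is due northwest and the section trends N85°E; the acute angle between them is β = 50°.
tan(apparent dip) = tan 39° · sin 50° = 0.6203
α = arctan(0.6203) = 31.81°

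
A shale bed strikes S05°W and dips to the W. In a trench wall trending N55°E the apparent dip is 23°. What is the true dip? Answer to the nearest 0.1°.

29.0°

The section is 50° from the strike.
tan δ = tan α / sin β = tan 23° / sin 50° = 0.4245 / 0.7660 = 0.5541
true dip = arctan 0.5541 = 28.99°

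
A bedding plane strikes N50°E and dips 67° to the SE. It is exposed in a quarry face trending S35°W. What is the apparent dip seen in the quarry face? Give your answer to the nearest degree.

Angle between strike (N50°E) and section (S35°W): β = 15°.
tan(apparent dip) = tan 67° · sin 15° = 0.6097
α = arctan(0.6097) = 31.37°

31°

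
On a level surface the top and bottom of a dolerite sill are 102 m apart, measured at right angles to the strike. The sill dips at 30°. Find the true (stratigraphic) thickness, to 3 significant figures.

True thickness t = w · sin(dip) = 102 × sin 30°
t = 102 × 0.5000 = 51.000 m

51.0 m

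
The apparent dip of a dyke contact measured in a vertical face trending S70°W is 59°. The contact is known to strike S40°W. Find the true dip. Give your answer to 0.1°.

73.3°

The section is 30° from the strike.
tan(true dip) = tan 59° / sin 30° = 3.3286
δ = arctan(3.3286) = 73.28°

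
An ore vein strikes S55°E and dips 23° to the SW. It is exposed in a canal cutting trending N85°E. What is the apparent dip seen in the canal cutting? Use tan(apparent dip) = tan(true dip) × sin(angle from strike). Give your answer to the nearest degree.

The section lies 40° from the strike.
tan α = tan 23° × sin 40° = 0.4245 × 0.6428 = 0.2728
apparent dip = arctan 0.2728 = 15.26°

15°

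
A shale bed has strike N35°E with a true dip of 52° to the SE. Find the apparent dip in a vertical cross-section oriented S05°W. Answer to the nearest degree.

33°

The section lies 30° from the strike.
tan(apparent dip) = tan 52° · sin 30° = 0.6400
α = arctan(0.6400) = 32.62°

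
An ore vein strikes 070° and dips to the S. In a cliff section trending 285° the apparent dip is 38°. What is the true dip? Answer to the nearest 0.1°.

53.7°

The section is 35° from the strike.
tan δ = tan α / sin β = tan 38° / sin 35° = 0.7813 / 0.5736 = 1.3621
δ = arctan(1.3621) = 53.72°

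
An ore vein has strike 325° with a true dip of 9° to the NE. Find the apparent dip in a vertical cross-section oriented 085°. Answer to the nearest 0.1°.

The section lies 60° from the strike.
tan(apparent dip) = tan 9° · sin 60° = 0.1372
apparent dip = arctan 0.1372 = 7.81°

7.8°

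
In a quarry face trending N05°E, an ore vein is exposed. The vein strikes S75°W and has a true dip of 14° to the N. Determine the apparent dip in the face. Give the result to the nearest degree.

The strike is S75°W and the section trends N05°E; the acute angle between them is β = 70°.
tan(apparent dip) = tan 14° · sin 70° = 0.2343
α = arctan(0.2343) = 13.19°

13°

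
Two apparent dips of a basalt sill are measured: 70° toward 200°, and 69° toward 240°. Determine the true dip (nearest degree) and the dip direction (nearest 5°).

Each apparent-dip line lies in the plane. As unit vectors (x east, y north, z up), v₁ plunges 70°→200° and v₂ plunges 69°→240°.
n = v₁ × v₂ = (-0.132, -0.182, 0.079) (taken with n_z > 0).
Dip δ = arctan(|n_h|/n_z) = arctan(0.225/0.079) = 70.7°.
Dip direction = atan2(-0.132, -0.182) = 216° (azimuth of n's horizontal projection).

true dip 71°, dip direction 215°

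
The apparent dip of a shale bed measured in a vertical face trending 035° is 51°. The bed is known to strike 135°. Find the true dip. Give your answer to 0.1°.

51.4°

β = acute angle between strike 135° and section 035° = 80°.
tan δ = tan α / sin β = tan 51° / sin 80° = 1.2349 / 0.9848 = 1.2539
true dip = arctan 1.2539 = 51.43°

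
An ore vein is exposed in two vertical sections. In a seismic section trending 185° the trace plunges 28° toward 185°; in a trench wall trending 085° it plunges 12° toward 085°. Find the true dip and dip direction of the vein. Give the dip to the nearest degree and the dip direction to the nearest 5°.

Each apparent-dip line lies in the plane. As unit vectors (x east, y north, z up), v₁ plunges 28°→185° and v₂ plunges 12°→085°.
n = v₁ × v₂ = (0.223, -0.473, 0.851) (taken with n_z > 0).
Dip δ = arctan(|n_h|/n_z) = arctan(0.523/0.851) = 31.6°.
Dip direction = atan2(0.223, -0.473) = 155° (azimuth of n's horizontal projection).

true dip 32°, dip direction 155°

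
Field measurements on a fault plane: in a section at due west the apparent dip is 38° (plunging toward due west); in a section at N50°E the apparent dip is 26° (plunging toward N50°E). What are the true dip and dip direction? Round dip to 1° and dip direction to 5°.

Represent each trace as a vector plunging at its apparent dip toward its trend (east-north-up frame): v₁ = (-0.788, -0.000, -0.616), v₂ = (0.689, 0.578, -0.438).
n = v₁ × v₂ = (-0.356, 0.769, 0.455) (taken with n_z > 0).
True dip = arccos(n_z / |n|) = arccos(0.4732) = 61.8°.
Dip direction = atan2(-0.356, 0.769) = 335° (azimuth of n's horizontal projection).

true dip 62°, dip direction 335°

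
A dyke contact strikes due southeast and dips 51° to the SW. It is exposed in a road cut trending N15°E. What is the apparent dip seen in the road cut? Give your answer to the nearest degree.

47°

Angle between strike (due southeast) and section (N15°E): β = 60°.
tan α = tan 51° × sin 60° = 1.2349 × 0.8660 = 1.0695
apparent dip = arctan 1.0695 = 46.92°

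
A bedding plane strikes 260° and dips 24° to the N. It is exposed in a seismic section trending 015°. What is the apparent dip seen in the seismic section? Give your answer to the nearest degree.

22°

The strike is 260° and the section trends 015°; the acute angle between them is β = 65°.
tan(apparent dip) = tan 24° · sin 65° = 0.4035
α = arctan(0.4035) = 21.97°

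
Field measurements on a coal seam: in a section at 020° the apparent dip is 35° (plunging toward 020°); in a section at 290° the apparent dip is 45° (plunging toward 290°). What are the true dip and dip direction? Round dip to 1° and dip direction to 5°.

true dip 51°, dip direction 325°

The two traces are lines in the plane: v₁ = (sin 20°·cos 35°, cos 20°·cos 35°, −sin 35°), v₂ = (sin 290°·cos 45°, cos 290°·cos 45°, −sin 45°).
n = v₁ × v₂ = (-0.406, 0.579, 0.579) (taken with n_z > 0).
True dip = arccos(n_z / |n|) = arccos(0.6337) = 50.7°.
The horizontal component of n points toward azimuth atan2(n_x, n_y) = 325°, the dip direction.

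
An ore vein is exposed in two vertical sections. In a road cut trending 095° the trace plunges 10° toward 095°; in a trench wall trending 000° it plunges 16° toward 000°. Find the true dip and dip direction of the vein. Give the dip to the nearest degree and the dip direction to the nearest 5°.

Represent each trace as a vector plunging at its apparent dip toward its trend (east-north-up frame): v₁ = (0.981, -0.086, -0.174), v₂ = (0.000, 0.961, -0.276).
The plane normal is n = v₁ × v₂ ∝ (0.191, 0.270, 0.943).
True dip = arccos(n_z / |n|) = arccos(0.9436) = 19.3°.
Dip direction = azimuth of (n_x, n_y) = atan2(0.191, 0.270) = 35°.

true dip 19°, dip direction 035°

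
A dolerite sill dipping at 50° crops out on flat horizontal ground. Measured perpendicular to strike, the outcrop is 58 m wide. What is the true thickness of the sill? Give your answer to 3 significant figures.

44.4 m

True thickness t = w · sin(dip) = 58 × sin 50°
t = 58 × 0.7660 = 44.431 m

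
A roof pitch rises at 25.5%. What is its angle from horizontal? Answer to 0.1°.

tan θ = 25.5/100 = 0.2550
θ = arctan(0.2550) = 14.31°

14.3°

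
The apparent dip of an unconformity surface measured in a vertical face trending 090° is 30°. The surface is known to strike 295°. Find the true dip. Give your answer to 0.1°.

The section is 25° from the strike.
tan(true dip) = tan 30° / sin 25° = 1.3661
true dip = arctan 1.3661 = 53.80°

53.8°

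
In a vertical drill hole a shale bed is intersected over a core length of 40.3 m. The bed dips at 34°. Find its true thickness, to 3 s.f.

33.4 m

True thickness t = h · cos(dip) = 40.3 × cos 34°
t = 40.3 × 0.8290 = 33.410 m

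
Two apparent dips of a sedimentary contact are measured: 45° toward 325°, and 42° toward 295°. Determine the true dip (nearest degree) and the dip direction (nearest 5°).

Represent each trace as a vector plunging at its apparent dip toward its trend (east-north-up frame): v₁ = (-0.406, 0.579, -0.707), v₂ = (-0.674, 0.314, -0.669).
n = v₁ × v₂ = (-0.166, 0.205, 0.263) (taken with n_z > 0).
tan δ = √(n_x²+n_y²)/n_z = 0.263/0.263, so δ = 45.1°.
Dip direction = atan2(-0.166, 0.205) = 321° (azimuth of n's horizontal projection).

true dip 45°, dip direction 320°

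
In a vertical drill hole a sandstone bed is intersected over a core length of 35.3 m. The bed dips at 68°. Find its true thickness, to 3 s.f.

True thickness t = h · cos(dip) = 35.3 × cos 68°
t = 35.3 × 0.3746 = 13.224 m

13.2 m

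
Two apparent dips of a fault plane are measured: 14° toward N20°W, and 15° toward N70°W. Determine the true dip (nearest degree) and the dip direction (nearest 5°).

true dip 16°, dip direction 310°

Represent each trace as a vector plunging at its apparent dip toward its trend (east-north-up frame): v₁ = (-0.332, 0.912, -0.242), v₂ = (-0.908, 0.330, -0.259).
Cross product v₁ × v₂ gives the pole to the plane: n ∝ (-0.156, 0.134, 0.718).
tan δ = √(n_x²+n_y²)/n_z = 0.205/0.718, so δ = 16.0°.
The horizontal component of n points toward azimuth atan2(n_x, n_y) = 311°, the dip direction.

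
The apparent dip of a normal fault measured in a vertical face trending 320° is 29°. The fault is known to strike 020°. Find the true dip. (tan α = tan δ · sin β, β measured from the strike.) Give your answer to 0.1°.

β = acute angle between strike 020° and section 320° = 60°.
tan δ = tan α / sin β = tan 29° / sin 60° = 0.5543 / 0.8660 = 0.6401
δ = arctan(0.6401) = 32.62°

32.6°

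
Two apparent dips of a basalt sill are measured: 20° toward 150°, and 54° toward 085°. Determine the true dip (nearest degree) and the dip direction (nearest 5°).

Each apparent-dip line lies in the plane. As unit vectors (x east, y north, z up), v₁ plunges 20°→150° and v₂ plunges 54°→085°.
The plane normal is n = v₁ × v₂ ∝ (0.676, 0.180, 0.501).
tan δ = √(n_x²+n_y²)/n_z = 0.699/0.501, so δ = 54.4°.
Dip direction = atan2(0.676, 0.180) = 75° (azimuth of n's horizontal projection).

true dip 54°, dip direction 075°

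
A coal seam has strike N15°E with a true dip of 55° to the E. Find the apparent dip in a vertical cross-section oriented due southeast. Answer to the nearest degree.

Angle between strike (N15°E) and section (due southeast): β = 60°.
tan α = tan 55° × sin 60° = 1.4281 × 0.8660 = 1.2368
α = arctan(1.2368) = 51.04°

51°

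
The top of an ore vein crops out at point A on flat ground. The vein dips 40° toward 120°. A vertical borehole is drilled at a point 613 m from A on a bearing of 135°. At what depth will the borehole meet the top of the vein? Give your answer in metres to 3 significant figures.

The hole lies 15° from the dip direction, so the down-dip offset is 613 × cos 15° = 592.11 m.
Depth = down-dip offset × tan(dip) = 592.11 × tan 40° = 592.11 × 0.8391
Depth = 496.84 m

497 m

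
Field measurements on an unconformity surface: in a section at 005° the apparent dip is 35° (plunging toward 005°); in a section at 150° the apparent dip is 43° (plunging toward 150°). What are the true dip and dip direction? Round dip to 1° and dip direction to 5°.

true dip 70°, dip direction 080°

Each apparent-dip line lies in the plane. As unit vectors (x east, y north, z up), v₁ plunges 35°→005° and v₂ plunges 43°→150°.
Cross product v₁ × v₂ gives the pole to the plane: n ∝ (0.920, 0.161, 0.344).
True dip = arccos(n_z / |n|) = arccos(0.3453) = 69.8°.
Dip direction = atan2(0.920, 0.161) = 80° (azimuth of n's horizontal projection).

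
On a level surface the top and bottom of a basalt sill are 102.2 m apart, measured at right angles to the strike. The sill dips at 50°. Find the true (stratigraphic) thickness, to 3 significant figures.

True thickness t = w · sin(dip) = 102.2 × sin 50°
t = 102.2 × 0.7660 = 78.290 m

78.3 m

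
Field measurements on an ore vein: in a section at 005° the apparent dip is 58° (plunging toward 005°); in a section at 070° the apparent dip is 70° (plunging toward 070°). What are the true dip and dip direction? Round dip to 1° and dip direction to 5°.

The two traces are lines in the plane: v₁ = (sin 5°·cos 58°, cos 5°·cos 58°, −sin 58°), v₂ = (sin 70°·cos 70°, cos 70°·cos 70°, −sin 70°).
Cross product v₁ × v₂ gives the pole to the plane: n ∝ (0.397, 0.229, 0.164).
Dip δ = arctan(|n_h|/n_z) = arctan(0.458/0.164) = 70.3°.
Dip direction = atan2(0.397, 0.229) = 60° (azimuth of n's horizontal projection).

true dip 70°, dip direction 060°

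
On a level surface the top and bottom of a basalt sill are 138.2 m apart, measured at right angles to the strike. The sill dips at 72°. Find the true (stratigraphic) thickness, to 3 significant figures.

True thickness t = w · sin(dip) = 138.2 × sin 72°
t = 138.2 × 0.9511 = 131.436 m

131 m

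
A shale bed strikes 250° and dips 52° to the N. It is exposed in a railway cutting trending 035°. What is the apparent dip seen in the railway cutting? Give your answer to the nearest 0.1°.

36.3°

The section lies 35° from the strike.
tan(apparent dip) = tan 52° · sin 35° = 0.7341
apparent dip = arctan 0.7341 = 36.28°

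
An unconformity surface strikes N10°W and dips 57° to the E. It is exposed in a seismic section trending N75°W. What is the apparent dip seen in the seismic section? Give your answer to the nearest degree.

54°

The strike is N10°W and the section trends N75°W; the acute angle between them is β = 65°.
tan α = tan 57° × sin 65° = 1.5399 × 0.9063 = 1.3956
apparent dip = arctan 1.3956 = 54.38°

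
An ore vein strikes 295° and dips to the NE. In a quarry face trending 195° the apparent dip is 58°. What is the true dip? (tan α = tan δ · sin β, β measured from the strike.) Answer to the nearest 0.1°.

58.4°

The section is 80° from the strike.
tan δ = tan α / sin β = tan 58° / sin 80° = 1.6003 / 0.9848 = 1.6250
δ = arctan(1.6250) = 58.39°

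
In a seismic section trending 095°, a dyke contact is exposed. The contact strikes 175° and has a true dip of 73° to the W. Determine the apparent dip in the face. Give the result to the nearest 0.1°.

72.8°

The strike is 175° and the section trends 095°; the acute angle between them is β = 80°.
tan(apparent dip) = tan 73° · sin 80° = 3.2212
apparent dip = arctan 3.2212 = 72.75°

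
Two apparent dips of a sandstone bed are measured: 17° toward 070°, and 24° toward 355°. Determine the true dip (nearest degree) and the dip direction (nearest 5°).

true dip 26°, dip direction 020°

Represent each trace as a vector plunging at its apparent dip toward its trend (east-north-up frame): v₁ = (0.899, 0.327, -0.292), v₂ = (-0.080, 0.910, -0.407).
Cross product v₁ × v₂ gives the pole to the plane: n ∝ (0.133, 0.389, 0.844).
tan δ = √(n_x²+n_y²)/n_z = 0.411/0.844, so δ = 26.0°.
Dip direction = azimuth of (n_x, n_y) = atan2(0.133, 0.389) = 19°.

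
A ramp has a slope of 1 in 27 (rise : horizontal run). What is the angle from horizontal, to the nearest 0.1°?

2.1°

tan θ = 1/27 = 0.0370
θ = arctan(0.0370) = 2.12°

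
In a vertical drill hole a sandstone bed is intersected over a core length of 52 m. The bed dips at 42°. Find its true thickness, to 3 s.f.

38.6 m

True thickness t = h · cos(dip) = 52 × cos 42°
t = 52 × 0.7431 = 38.644 m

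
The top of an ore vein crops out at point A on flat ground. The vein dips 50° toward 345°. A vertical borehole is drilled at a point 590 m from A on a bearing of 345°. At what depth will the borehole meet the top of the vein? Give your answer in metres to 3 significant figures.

703 m

The hole is directly down-dip from the outcrop, so the down-dip offset is 590 m.
Depth = down-dip offset × tan(dip) = 590.00 × tan 50° = 590.00 × 1.1918
Depth = 703.13 m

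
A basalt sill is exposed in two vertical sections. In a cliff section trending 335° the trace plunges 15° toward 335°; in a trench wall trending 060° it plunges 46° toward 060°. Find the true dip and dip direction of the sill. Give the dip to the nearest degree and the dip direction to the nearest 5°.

Represent each trace as a vector plunging at its apparent dip toward its trend (east-north-up frame): v₁ = (-0.408, 0.875, -0.259), v₂ = (0.602, 0.347, -0.719).
The plane normal is n = v₁ × v₂ ∝ (0.540, 0.449, 0.668).
tan δ = √(n_x²+n_y²)/n_z = 0.702/0.668, so δ = 46.4°.
Dip direction = azimuth of (n_x, n_y) = atan2(0.540, 0.449) = 50°.

true dip 46°, dip direction 050°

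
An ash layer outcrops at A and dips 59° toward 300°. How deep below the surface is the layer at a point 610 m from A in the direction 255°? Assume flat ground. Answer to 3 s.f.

The hole lies 45° from the dip direction, so the down-dip offset is 610 × cos 45° = 431.34 m.
Depth = down-dip offset × tan(dip) = 431.34 × tan 59° = 431.34 × 1.6643
Depth = 717.86 m

718 m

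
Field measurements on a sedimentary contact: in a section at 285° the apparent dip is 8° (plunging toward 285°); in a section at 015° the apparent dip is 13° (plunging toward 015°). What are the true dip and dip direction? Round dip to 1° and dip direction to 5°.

true dip 15°, dip direction 345°

Represent each trace as a vector plunging at its apparent dip toward its trend (east-north-up frame): v₁ = (-0.957, 0.256, -0.139), v₂ = (0.252, 0.941, -0.225).
Cross product v₁ × v₂ gives the pole to the plane: n ∝ (-0.073, 0.250, 0.965).
tan δ = √(n_x²+n_y²)/n_z = 0.261/0.965, so δ = 15.1°.
Dip direction = atan2(-0.073, 0.250) = 344° (azimuth of n's horizontal projection).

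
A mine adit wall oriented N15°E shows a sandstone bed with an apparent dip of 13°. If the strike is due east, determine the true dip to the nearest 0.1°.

β = acute angle between strike due east and section N15°E = 75°.
tan(true dip) = tan 13° / sin 75° = 0.2390
δ = arctan(0.2390) = 13.44°

13.4°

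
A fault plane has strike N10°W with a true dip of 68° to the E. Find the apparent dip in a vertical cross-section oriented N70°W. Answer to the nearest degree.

Angle between strike (N10°W) and section (N70°W): β = 60°.
tan(apparent dip) = tan 68° · sin 60° = 2.1435
apparent dip = arctan 2.1435 = 64.99°

65°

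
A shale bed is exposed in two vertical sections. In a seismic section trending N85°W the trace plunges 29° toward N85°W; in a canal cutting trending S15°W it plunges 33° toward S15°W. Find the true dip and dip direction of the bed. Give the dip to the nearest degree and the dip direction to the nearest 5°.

The two traces are lines in the plane: v₁ = (sin 275°·cos 29°, cos 275°·cos 29°, −sin 29°), v₂ = (sin 195°·cos 33°, cos 195°·cos 33°, −sin 33°).
n = v₁ × v₂ = (-0.434, -0.369, 0.722) (taken with n_z > 0).
tan δ = √(n_x²+n_y²)/n_z = 0.570/0.722, so δ = 38.3°.
Dip direction = atan2(-0.434, -0.369) = 230° (azimuth of n's horizontal projection).

true dip 38°, dip direction 230°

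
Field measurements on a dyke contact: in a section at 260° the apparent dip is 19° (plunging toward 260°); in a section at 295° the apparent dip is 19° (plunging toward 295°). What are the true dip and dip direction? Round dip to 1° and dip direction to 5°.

Each apparent-dip line lies in the plane. As unit vectors (x east, y north, z up), v₁ plunges 19°→260° and v₂ plunges 19°→295°.
The plane normal is n = v₁ × v₂ ∝ (-0.184, 0.024, 0.513).
Dip δ = arctan(|n_h|/n_z) = arctan(0.185/0.513) = 19.9°.
The horizontal component of n points toward azimuth atan2(n_x, n_y) = 278°, the dip direction.

true dip 20°, dip direction 280°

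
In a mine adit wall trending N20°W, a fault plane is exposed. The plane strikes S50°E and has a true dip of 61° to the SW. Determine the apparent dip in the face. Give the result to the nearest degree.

The strike is S50°E and the section trends N20°W; the acute angle between them is β = 30°.
tan α = tan 61° × sin 30° = 1.8040 × 0.5000 = 0.9020
α = arctan(0.9020) = 42.05°

42°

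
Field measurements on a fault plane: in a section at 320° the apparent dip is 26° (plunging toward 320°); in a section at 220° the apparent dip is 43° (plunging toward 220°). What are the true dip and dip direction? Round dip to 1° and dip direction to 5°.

The two traces are lines in the plane: v₁ = (sin 320°·cos 26°, cos 320°·cos 26°, −sin 26°), v₂ = (sin 220°·cos 43°, cos 220°·cos 43°, −sin 43°).
Cross product v₁ × v₂ gives the pole to the plane: n ∝ (-0.715, -0.188, 0.647).
True dip = arccos(n_z / |n|) = arccos(0.6587) = 48.8°.
Dip direction = azimuth of (n_x, n_y) = atan2(-0.715, -0.188) = 255°.

true dip 49°, dip direction 255°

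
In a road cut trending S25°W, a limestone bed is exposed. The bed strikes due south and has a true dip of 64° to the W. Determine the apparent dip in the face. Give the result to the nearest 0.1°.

40.9°

The strike is due south and the section trends S25°W; the acute angle between them is β = 25°.
tan(apparent dip) = tan 64° · sin 25° = 0.8665
apparent dip = arctan 0.8665 = 40.91°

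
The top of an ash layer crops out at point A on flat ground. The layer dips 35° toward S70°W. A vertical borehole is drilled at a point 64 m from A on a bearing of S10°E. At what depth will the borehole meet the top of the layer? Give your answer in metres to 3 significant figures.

7.78 m

The hole lies 80° from the dip direction, so the down-dip offset is 64 × cos 80° = 11.11 m.
Depth = down-dip offset × tan(dip) = 11.11 × tan 35° = 11.11 × 0.7002
Depth = 7.78 m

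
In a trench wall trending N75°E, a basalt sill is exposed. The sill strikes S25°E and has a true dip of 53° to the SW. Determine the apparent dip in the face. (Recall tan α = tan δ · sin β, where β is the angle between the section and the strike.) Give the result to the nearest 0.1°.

The strike is S25°E and the section trends N75°E; the acute angle between them is β = 80°.
tan α = tan 53° × sin 80° = 1.3270 × 0.9848 = 1.3069
apparent dip = arctan 1.3069 = 52.58°

52.6°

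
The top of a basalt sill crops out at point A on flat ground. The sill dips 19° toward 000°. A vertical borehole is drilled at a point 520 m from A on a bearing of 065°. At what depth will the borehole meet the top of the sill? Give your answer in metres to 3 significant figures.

The hole lies 65° from the dip direction, so the down-dip offset is 520 × cos 65° = 219.76 m.
Depth = down-dip offset × tan(dip) = 219.76 × tan 19° = 219.76 × 0.3443
Depth = 75.67 m

75.7 m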